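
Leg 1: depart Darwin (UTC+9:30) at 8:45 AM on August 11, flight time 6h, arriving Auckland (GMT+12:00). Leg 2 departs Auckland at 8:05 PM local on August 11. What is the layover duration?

2 hours 50 minutes

Convert departure to UTC: 8:45 AM − 9:30 = 11:15 PM UTC on Aug 10.
Add 6 hours flight time → 5:15 AM UTC (Aug 11).
Auckland is UTC+12:00, so local arrival = 5:15 AM + 12:00 = 5:15 PM on Aug 11.
Layover = 8:05 PM − 5:15 PM = 2 hours 50 minutes.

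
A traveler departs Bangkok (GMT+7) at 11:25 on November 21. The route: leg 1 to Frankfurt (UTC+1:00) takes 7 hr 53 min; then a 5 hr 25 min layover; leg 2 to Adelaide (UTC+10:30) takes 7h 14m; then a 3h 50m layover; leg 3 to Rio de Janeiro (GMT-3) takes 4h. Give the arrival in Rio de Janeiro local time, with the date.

05:47 on November 22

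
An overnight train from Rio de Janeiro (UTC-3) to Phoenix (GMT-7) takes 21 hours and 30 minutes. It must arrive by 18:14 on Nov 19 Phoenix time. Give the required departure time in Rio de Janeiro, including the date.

Target arrival in UTC: 18:14 + 7:00 = 01:14 on Nov 20.
Subtract 21 hours 30 minutes → departure 03:44 UTC on Nov 19.
Rio de Janeiro is UTC−3:00: 03:44 − 3:00 = 00:44 on Nov 19.

00:44 on November 19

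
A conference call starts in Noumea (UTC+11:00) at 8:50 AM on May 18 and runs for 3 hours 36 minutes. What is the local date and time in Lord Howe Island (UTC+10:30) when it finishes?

Convert start to UTC: 8:50 AM − 11:00 = 9:50 PM UTC on May 17.
Add 3 hours 36 minutes duration → 1:26 AM UTC (May 18).
Lord Howe Island is UTC+10:30, so local end time = 1:26 AM + 10:30 = 11:56 AM on May 18.

11:56 AM on May 18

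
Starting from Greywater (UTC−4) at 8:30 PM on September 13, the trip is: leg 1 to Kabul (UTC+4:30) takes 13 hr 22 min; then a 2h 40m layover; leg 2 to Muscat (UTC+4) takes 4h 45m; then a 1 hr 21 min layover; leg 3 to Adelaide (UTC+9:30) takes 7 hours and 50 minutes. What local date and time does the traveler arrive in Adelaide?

3:58 PM on September 15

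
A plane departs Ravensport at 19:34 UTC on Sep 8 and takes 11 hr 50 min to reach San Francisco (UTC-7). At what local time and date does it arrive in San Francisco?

Departure is given in UTC: 19:34 on Sep 8.
Add 11 hours and 50 minutes → 07:24 UTC (Sep 9).
San Francisco is UTC−7:00: 07:24 − 7:00 = 00:24 on Sep 9.

00:24 on September 9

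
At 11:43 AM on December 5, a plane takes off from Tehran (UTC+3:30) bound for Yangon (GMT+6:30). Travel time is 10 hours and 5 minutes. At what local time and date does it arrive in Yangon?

Yangon is 3:00 ahead of Tehran.
After 10 hours and 5 minutes it is 9:48 PM in Tehran.
Shift by the zone difference: 9:48 PM + 3:00 = 12:48 AM on Dec 6 in Yangon.

12:48 AM on December 6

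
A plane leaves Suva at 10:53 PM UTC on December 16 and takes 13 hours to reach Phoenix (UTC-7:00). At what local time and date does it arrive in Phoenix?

Departure is given in UTC: 10:53 PM on Dec 16.
Add 13 hours → 11:53 AM UTC (Dec 17).
Phoenix is UTC−7:00: 11:53 AM − 7:00 = 4:53 AM on Dec 17.

4:53 AM on Dec 17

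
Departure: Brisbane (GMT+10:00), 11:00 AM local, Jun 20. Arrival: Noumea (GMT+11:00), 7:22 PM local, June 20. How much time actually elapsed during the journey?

7 hours 22 minutes

Departure in UTC: 11:00 AM − 10:00 = 1:00 AM on Jun 20.
Arrival in UTC: 7:22 PM − 11:00 = 8:22 AM on Jun 20.
Elapsed = 8:22 AM − 1:00 AM = 7 hours 22 minutes.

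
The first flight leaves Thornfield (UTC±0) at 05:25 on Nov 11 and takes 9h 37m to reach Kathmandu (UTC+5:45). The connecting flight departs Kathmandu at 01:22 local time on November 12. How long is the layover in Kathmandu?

Thornfield is at UTC+0, so departure is already 05:25 UTC on Nov 11.
Add 9 hours 37 minutes flight time → 15:02 UTC.
Kathmandu is UTC+5:45, so local arrival = 15:02 + 5:45 = 20:47 on Nov 11.
Layover = 01:22 − 20:47 (+1 day) = 4 hours 35 minutes.

4 hours 35 minutes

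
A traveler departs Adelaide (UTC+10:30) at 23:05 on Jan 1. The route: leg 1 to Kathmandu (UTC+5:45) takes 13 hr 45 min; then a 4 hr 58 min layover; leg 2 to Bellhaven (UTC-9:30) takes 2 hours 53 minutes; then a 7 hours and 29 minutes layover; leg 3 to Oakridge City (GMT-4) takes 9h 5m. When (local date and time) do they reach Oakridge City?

Convert departure to UTC: 23:05 − 10:30 = 12:35 UTC on Jan 1.
Add 13 hours and 45 minutes leg 1 → 02:20 UTC (Jan 2).
Add 4 hours 58 minutes layover in Kathmandu → 07:18 UTC.
Add 2 hours 53 minutes leg 2 → 10:11 UTC.
Add 7 hours and 29 minutes layover in Bellhaven → 17:40 UTC.
Add 9 hours 5 minutes leg 3 → 02:45 UTC (Jan 3).
Oakridge City is UTC−4:00, so local arrival = 02:45 − 4:00 = 22:45 on Jan 2.

22:45 on Jan 2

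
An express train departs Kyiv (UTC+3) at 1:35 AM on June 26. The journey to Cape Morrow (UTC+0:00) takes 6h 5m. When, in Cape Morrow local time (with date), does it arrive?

Convert departure to UTC: 1:35 AM − 3:00 = 10:35 PM UTC on Jun 25.
Add 6 hours and 5 minutes travel time → 4:40 AM UTC (Jun 26).
Cape Morrow is UTC+0, so local arrival is the same: 4:40 AM on Jun 26.

4:40 AM on June 26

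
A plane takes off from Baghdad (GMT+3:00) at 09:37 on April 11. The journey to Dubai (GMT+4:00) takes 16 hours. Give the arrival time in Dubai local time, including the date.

02:37 on Apr 12

Convert departure to UTC: 09:37 − 3:00 = 06:37 UTC on Apr 11.
Add 16 hours travel time → 22:37 UTC.
Dubai is UTC+4:00, so local arrival = 22:37 + 4:00 = 02:37 on Apr 12.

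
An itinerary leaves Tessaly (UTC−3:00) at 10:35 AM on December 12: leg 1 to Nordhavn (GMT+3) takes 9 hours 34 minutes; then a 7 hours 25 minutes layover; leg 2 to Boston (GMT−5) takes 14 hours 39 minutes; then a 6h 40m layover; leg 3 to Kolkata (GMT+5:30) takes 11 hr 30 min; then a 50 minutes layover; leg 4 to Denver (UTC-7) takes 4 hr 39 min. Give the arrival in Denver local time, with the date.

1:52 PM on Dec 14

Convert departure to UTC: 10:35 AM + 3:00 = 1:35 PM UTC on Dec 12.
Add 9 hours and 34 minutes leg 1 → 11:09 PM UTC.
Add 7 hours 25 minutes layover in Nordhavn → 6:34 AM UTC (Dec 13).
Add 14 hours 39 minutes leg 2 → 9:13 PM UTC.
Add 6 hours 40 minutes layover in Boston → 3:53 AM UTC (Dec 14).
Add 11 hours 30 minutes leg 3 → 3:23 PM UTC.
Add 50 minutes layover in Kolkata → 4:13 PM UTC.
Add 4 hours and 39 minutes leg 4 → 8:52 PM UTC.
Denver is UTC−7:00, so local arrival = 8:52 PM − 7:00 = 1:52 PM on Dec 14.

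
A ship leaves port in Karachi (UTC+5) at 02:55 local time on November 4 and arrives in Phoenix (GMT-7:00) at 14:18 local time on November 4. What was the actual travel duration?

Phoenix is 12:00 behind Karachi.
Clock-face elapsed time (ignoring zones) is 11 hours 23 minutes.
Actual elapsed = 11 hours 23 minutes + 12:00 = 23 hours 23 minutes.

23 hours 23 minutes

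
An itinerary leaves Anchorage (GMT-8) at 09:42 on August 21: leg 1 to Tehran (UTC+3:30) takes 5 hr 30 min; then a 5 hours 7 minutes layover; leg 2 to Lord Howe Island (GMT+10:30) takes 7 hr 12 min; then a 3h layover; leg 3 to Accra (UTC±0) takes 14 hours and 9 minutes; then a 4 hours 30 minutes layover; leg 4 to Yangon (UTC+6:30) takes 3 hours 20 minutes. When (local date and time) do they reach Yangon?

Convert departure to UTC: 09:42 + 8:00 = 17:42 UTC on Aug 21.
Add 5 hours and 30 minutes leg 1 → 23:12 UTC.
Add 5 hours 7 minutes layover in Tehran → 04:19 UTC (Aug 22).
Add 7 hours 12 minutes leg 2 → 11:31 UTC.
Add 3 hours layover in Lord Howe Island → 14:31 UTC.
Add 14 hours and 9 minutes leg 3 → 04:40 UTC (Aug 23).
Add 4 hours and 30 minutes layover in Accra → 09:10 UTC.
Add 3 hours 20 minutes leg 4 → 12:30 UTC.
Yangon is UTC+6:30, so local arrival = 12:30 + 6:30 = 19:00 on Aug 23.

19:00 on August 23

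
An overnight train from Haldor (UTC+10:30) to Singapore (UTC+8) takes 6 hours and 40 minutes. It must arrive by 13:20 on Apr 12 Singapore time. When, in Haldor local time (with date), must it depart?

Target arrival in UTC: 13:20 − 8:00 = 05:20 on Apr 12.
Subtract 6 hours and 40 minutes → departure 22:40 UTC on Apr 11.
Haldor is UTC+10:30: 22:40 + 10:30 = 09:10 on Apr 12.

09:10 on Apr 12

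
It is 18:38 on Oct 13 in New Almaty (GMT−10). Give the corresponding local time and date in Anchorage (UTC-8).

20:38 on October 13

Anchorage is 2:00 ahead of New Almaty.
Shift by the zone difference: 18:38 + 2:00 = 20:38 on Oct 13 in Anchorage.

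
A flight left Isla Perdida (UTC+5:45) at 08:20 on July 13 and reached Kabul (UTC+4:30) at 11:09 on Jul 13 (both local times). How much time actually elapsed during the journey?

Departure in UTC: 08:20 − 5:45 = 02:35 on Jul 13.
Arrival in UTC: 11:09 − 4:30 = 06:39 on Jul 13.
Elapsed = 06:39 − 02:35 = 4 hours 4 minutes.

4 hours 4 minutes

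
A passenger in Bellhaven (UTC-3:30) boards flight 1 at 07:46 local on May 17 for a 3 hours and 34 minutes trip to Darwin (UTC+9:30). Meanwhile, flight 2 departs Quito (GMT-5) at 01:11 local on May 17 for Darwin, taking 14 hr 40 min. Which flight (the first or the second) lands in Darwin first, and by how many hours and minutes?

Flight 1 in UTC: 07:46 + 3:30 = 11:16 on May 17.
+3 hours and 34 minutes → arrive 14:50 UTC on May 17.
Flight 2 in UTC: 01:11 + 5:00 = 06:11 on May 17.
+14 hours 40 minutes → arrive 20:51 UTC on May 17.
Flight 1 lands earlier by 6 hours 1 minute.

the first, by 6 hours 1 minute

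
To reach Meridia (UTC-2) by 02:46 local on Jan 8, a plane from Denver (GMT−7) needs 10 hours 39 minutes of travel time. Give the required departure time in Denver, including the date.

Target arrival in UTC: 02:46 + 2:00 = 04:46 on Jan 8.
Subtract 10 hours 39 minutes → departure 18:07 UTC on Jan 7.
Denver is UTC−7:00: 18:07 − 7:00 = 11:07 on Jan 7.

11:07 on Jan 7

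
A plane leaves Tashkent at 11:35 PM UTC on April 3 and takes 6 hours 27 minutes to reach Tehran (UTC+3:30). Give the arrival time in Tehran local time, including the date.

Departure is given in UTC: 11:35 PM on Apr 3.
Add 6 hours 27 minutes → 6:02 AM UTC (Apr 4).
Tehran is UTC+3:30: 6:02 AM + 3:30 = 9:32 AM on Apr 4.

9:32 AM on Apr 4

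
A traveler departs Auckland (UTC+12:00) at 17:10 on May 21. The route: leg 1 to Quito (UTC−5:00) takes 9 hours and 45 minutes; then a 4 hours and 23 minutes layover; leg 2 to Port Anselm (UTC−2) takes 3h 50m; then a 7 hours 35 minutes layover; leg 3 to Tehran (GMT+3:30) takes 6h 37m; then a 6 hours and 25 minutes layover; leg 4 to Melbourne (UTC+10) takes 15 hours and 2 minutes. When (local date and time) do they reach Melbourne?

20:47 on May 23

Convert departure to UTC: 17:10 − 12:00 = 05:10 UTC on May 21.
Add 9 hours and 45 minutes leg 1 → 14:55 UTC.
Add 4 hours 23 minutes layover in Quito → 19:18 UTC.
Add 3 hours and 50 minutes leg 2 → 23:08 UTC.
Add 7 hours and 35 minutes layover in Port Anselm → 06:43 UTC (May 22).
Add 6 hours 37 minutes leg 3 → 13:20 UTC.
Add 6 hours 25 minutes layover in Tehran → 19:45 UTC.
Add 15 hours and 2 minutes leg 4 → 10:47 UTC (May 23).
Melbourne is UTC+10:00, so local arrival = 10:47 + 10:00 = 20:47 on May 23.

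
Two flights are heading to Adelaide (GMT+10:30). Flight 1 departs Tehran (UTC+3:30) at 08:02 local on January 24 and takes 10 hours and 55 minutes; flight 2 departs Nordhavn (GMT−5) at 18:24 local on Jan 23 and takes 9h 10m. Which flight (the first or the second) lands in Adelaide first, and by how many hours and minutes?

the second, by 6 hours 53 minutes

Flight 1 in UTC: 08:02 − 3:30 = 04:32 on Jan 24.
+10 hours and 55 minutes → arrive 15:27 UTC on Jan 24.
Flight 2 in UTC: 18:24 + 5:00 = 23:24 on Jan 23.
+9 hours 10 minutes → arrive 08:34 UTC on Jan 24.
Flight 2 lands earlier by 6 hours 53 minutes.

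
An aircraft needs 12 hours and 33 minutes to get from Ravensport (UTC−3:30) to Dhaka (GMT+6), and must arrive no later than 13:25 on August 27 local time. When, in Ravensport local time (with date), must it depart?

15:22 on Aug 26

Target arrival in UTC: 13:25 − 6:00 = 07:25 on Aug 27.
Subtract 12 hours and 33 minutes → departure 18:52 UTC on Aug 26.
Ravensport is UTC−3:30: 18:52 − 3:30 = 15:22 on Aug 26.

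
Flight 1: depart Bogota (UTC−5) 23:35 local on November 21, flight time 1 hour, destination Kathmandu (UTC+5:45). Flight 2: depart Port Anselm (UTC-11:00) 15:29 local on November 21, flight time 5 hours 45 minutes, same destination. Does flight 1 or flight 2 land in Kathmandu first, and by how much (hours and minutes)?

Flight 1 in UTC: 23:35 + 5:00 = 04:35 on Nov 22.
+1 hour → arrive 05:35 UTC on Nov 22.
Flight 2 in UTC: 15:29 + 11:00 = 02:29 on Nov 22.
+5 hours 45 minutes → arrive 08:14 UTC on Nov 22.
Flight 1 lands earlier by 2 hours 39 minutes.

the first, by 2 hours 39 minutes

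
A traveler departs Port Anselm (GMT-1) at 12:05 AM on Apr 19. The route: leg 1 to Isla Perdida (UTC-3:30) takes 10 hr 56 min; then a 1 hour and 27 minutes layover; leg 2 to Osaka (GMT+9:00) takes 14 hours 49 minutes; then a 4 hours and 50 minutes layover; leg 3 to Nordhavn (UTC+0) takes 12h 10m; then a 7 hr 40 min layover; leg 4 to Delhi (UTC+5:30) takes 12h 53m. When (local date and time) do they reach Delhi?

11:20 PM on Apr 21

Convert departure to UTC: 12:05 AM + 1:00 = 1:05 AM UTC on Apr 19.
Add 10 hours and 56 minutes leg 1 → 12:01 PM UTC.
Add 1 hour and 27 minutes layover in Isla Perdida → 1:28 PM UTC.
Add 14 hours and 49 minutes leg 2 → 4:17 AM UTC (Apr 20).
Add 4 hours 50 minutes layover in Osaka → 9:07 AM UTC.
Add 12 hours 10 minutes leg 3 → 9:17 PM UTC.
Add 7 hours 40 minutes layover in Nordhavn → 4:57 AM UTC (Apr 21).
Add 12 hours and 53 minutes leg 4 → 5:50 PM UTC.
Delhi is UTC+5:30, so local arrival = 5:50 PM + 5:30 = 11:20 PM on Apr 21.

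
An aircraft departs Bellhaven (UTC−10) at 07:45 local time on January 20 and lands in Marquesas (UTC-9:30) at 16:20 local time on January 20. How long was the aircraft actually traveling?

Departure in UTC: 07:45 + 10:00 = 17:45 on Jan 20.
Arrival in UTC: 16:20 + 9:30 = 01:50 on Jan 21.
Elapsed = 01:50 − 17:45 (+1 day) = 8 hours 5 minutes.

8 hours 5 minutes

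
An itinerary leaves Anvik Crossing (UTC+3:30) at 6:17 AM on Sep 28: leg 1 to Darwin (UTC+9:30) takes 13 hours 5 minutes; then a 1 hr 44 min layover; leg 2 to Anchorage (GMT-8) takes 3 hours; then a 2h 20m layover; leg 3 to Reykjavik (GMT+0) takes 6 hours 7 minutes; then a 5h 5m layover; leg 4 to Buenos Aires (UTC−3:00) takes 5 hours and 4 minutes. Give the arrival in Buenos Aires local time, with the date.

12:12 PM on September 29

Convert departure to UTC: 6:17 AM − 3:30 = 2:47 AM UTC on Sep 28.
Add 13 hours 5 minutes leg 1 → 3:52 PM UTC.
Add 1 hour and 44 minutes layover in Darwin → 5:36 PM UTC.
Add 3 hours leg 2 → 8:36 PM UTC.
Add 2 hours and 20 minutes layover in Anchorage → 10:56 PM UTC.
Add 6 hours 7 minutes leg 3 → 5:03 AM UTC (Sep 29).
Add 5 hours 5 minutes layover in Reykjavik → 10:08 AM UTC.
Add 5 hours and 4 minutes leg 4 → 3:12 PM UTC.
Buenos Aires is UTC−3:00, so local arrival = 3:12 PM − 3:00 = 12:12 PM on Sep 29.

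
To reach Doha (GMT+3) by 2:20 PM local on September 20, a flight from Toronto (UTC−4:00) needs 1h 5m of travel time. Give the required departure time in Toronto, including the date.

Target arrival in UTC: 2:20 PM − 3:00 = 11:20 AM on Sep 20.
Subtract 1 hour 5 minutes → departure 10:15 AM UTC on Sep 20.
Toronto is UTC−4:00: 10:15 AM − 4:00 = 6:15 AM on Sep 20.

6:15 AM on Sep 20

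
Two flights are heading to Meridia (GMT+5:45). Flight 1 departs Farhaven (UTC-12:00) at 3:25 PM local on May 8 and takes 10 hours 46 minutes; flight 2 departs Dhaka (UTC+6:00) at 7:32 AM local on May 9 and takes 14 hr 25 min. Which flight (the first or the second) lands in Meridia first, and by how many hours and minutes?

Flight 1 in UTC: 3:25 PM + 12:00 = 3:25 AM on May 9.
+10 hours 46 minutes → arrive 2:11 PM UTC on May 9.
Flight 2 in UTC: 7:32 AM − 6:00 = 1:32 AM on May 9.
+14 hours 25 minutes → arrive 3:57 PM UTC on May 9.
Flight 1 lands earlier by 1 hour 46 minutes.

the first, by 1 hour 46 minutes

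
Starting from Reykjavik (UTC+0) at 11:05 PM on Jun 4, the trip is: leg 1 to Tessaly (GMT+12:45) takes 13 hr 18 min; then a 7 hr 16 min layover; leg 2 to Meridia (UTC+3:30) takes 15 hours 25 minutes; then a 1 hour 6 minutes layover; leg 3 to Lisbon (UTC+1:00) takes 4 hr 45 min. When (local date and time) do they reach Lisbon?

Reykjavik is at UTC+0, so departure is already 11:05 PM UTC on Jun 4.
Add 13 hours 18 minutes leg 1 → 12:23 PM UTC (Jun 5).
Add 7 hours and 16 minutes layover in Tessaly → 7:39 PM UTC.
Add 15 hours 25 minutes leg 2 → 11:04 AM UTC (Jun 6).
Add 1 hour 6 minutes layover in Meridia → 12:10 PM UTC.
Add 4 hours and 45 minutes leg 3 → 4:55 PM UTC.
Lisbon is UTC+1:00, so local arrival = 4:55 PM + 1:00 = 5:55 PM on Jun 6.

5:55 PM on June 6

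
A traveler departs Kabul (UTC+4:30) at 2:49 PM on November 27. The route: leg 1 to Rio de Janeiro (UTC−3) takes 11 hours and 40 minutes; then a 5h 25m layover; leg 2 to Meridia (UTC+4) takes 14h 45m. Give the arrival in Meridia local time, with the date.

10:09 PM on November 28

Convert departure to UTC: 2:49 PM − 4:30 = 10:19 AM UTC on Nov 27.
Add 11 hours and 40 minutes leg 1 → 9:59 PM UTC.
Add 5 hours 25 minutes layover in Rio de Janeiro → 3:24 AM UTC (Nov 28).
Add 14 hours 45 minutes leg 2 → 6:09 PM UTC.
Meridia is UTC+4:00, so local arrival = 6:09 PM + 4:00 = 10:09 PM on Nov 28.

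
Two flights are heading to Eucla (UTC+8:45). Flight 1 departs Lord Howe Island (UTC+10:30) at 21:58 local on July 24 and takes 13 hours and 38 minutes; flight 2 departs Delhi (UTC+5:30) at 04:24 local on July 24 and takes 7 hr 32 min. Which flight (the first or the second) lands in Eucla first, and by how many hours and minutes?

Flight 1 in UTC: 21:58 − 10:30 = 11:28 on Jul 24.
+13 hours 38 minutes → arrive 01:06 UTC on Jul 25.
Flight 2 in UTC: 04:24 − 5:30 = 22:54 on Jul 23.
+7 hours and 32 minutes → arrive 06:26 UTC on Jul 24.
Flight 2 lands earlier by 18 hours 40 minutes.

the second, by 18 hours 40 minutes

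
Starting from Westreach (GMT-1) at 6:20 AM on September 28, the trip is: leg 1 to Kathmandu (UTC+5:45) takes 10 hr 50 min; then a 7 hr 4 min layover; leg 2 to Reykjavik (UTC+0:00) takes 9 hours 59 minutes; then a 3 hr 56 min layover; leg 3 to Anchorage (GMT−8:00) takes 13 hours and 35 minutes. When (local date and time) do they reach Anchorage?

Convert departure to UTC: 6:20 AM + 1:00 = 7:20 AM UTC on Sep 28.
Add 10 hours and 50 minutes leg 1 → 6:10 PM UTC.
Add 7 hours 4 minutes layover in Kathmandu → 1:14 AM UTC (Sep 29).
Add 9 hours and 59 minutes leg 2 → 11:13 AM UTC.
Add 3 hours and 56 minutes layover in Reykjavik → 3:09 PM UTC.
Add 13 hours and 35 minutes leg 3 → 4:44 AM UTC (Sep 30).
Anchorage is UTC−8:00, so local arrival = 4:44 AM − 8:00 = 8:44 PM on Sep 29.

8:44 PM on Sep 29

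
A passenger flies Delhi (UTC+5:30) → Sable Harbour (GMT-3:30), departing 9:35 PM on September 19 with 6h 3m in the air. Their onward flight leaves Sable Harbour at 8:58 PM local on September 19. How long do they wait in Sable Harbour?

2 hours 20 minutes

Convert departure to UTC: 9:35 PM − 5:30 = 4:05 PM UTC on Sep 19.
Add 6 hours 3 minutes flight time → 10:08 PM UTC.
Sable Harbour is UTC−3:30, so local arrival = 10:08 PM − 3:30 = 6:38 PM on Sep 19.
Layover = 8:58 PM − 6:38 PM = 2 hours 20 minutes.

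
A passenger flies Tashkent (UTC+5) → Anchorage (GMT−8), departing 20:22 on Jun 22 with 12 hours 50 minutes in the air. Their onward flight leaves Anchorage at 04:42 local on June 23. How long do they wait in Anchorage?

8 hours 30 minutes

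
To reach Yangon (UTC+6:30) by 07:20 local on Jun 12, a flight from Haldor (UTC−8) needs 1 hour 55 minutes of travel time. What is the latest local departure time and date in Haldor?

14:55 on Jun 11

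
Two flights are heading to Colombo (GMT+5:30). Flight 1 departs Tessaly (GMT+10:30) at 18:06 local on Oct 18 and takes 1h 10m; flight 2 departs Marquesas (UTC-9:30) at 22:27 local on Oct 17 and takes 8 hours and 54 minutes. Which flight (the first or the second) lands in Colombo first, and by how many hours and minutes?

the first, by 8 hours 5 minutes

Flight 1 in UTC: 18:06 − 10:30 = 07:36 on Oct 18.
+1 hour 10 minutes → arrive 08:46 UTC on Oct 18.
Flight 2 in UTC: 22:27 + 9:30 = 07:57 on Oct 18.
+8 hours and 54 minutes → arrive 16:51 UTC on Oct 18.
Flight 1 lands earlier by 8 hours 5 minutes.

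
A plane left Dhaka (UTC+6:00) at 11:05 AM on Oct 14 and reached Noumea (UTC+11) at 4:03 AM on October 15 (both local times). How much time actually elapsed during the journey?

11 hours 58 minutes

Noumea is 5:00 ahead of Dhaka.
Clock-face elapsed time (ignoring zones) is 16 hours 58 minutes.
Actual elapsed = 16 hours 58 minutes − 5:00 = 11 hours 58 minutes.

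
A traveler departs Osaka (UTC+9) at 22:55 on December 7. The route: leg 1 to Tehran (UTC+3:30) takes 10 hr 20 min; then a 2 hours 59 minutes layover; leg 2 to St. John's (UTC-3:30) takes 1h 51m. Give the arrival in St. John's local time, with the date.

Convert departure to UTC: 22:55 − 9:00 = 13:55 UTC on Dec 7.
Add 10 hours 20 minutes leg 1 → 00:15 UTC (Dec 8).
Add 2 hours and 59 minutes layover in Tehran → 03:14 UTC.
Add 1 hour 51 minutes leg 2 → 05:05 UTC.
St. John's is UTC−3:30, so local arrival = 05:05 − 3:30 = 01:35 on Dec 8.

01:35 on December 8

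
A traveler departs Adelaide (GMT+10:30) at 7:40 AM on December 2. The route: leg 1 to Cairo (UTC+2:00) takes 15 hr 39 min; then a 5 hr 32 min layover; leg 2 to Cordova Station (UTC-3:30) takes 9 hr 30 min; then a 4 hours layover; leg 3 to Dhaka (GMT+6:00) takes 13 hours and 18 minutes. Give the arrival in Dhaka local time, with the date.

Convert departure to UTC: 7:40 AM − 10:30 = 9:10 PM UTC on Dec 1.
Add 15 hours and 39 minutes leg 1 → 12:49 PM UTC (Dec 2).
Add 5 hours 32 minutes layover in Cairo → 6:21 PM UTC.
Add 9 hours and 30 minutes leg 2 → 3:51 AM UTC (Dec 3).
Add 4 hours layover in Cordova Station → 7:51 AM UTC.
Add 13 hours 18 minutes leg 3 → 9:09 PM UTC.
Dhaka is UTC+6:00, so local arrival = 9:09 PM + 6:00 = 3:09 AM on Dec 4.

3:09 AM on December 4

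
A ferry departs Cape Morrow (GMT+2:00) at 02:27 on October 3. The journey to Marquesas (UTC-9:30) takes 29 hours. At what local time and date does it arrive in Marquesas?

Convert departure to UTC: 02:27 − 2:00 = 00:27 UTC on Oct 3.
Add 29 hours travel time → 05:27 UTC (Oct 4).
Marquesas is UTC−9:30, so local arrival = 05:27 − 9:30 = 19:57 on Oct 3.

19:57 on October 3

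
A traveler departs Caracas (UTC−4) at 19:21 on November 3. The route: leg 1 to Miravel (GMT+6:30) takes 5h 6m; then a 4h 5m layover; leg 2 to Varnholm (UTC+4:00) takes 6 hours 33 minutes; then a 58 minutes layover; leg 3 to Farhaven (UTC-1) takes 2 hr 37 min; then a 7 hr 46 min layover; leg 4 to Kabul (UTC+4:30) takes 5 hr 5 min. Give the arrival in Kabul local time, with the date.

Convert departure to UTC: 19:21 + 4:00 = 23:21 UTC on Nov 3.
Add 5 hours and 6 minutes leg 1 → 04:27 UTC (Nov 4).
Add 4 hours and 5 minutes layover in Miravel → 08:32 UTC.
Add 6 hours and 33 minutes leg 2 → 15:05 UTC.
Add 58 minutes layover in Varnholm → 16:03 UTC.
Add 2 hours and 37 minutes leg 3 → 18:40 UTC.
Add 7 hours 46 minutes layover in Farhaven → 02:26 UTC (Nov 5).
Add 5 hours 5 minutes leg 4 → 07:31 UTC.
Kabul is UTC+4:30, so local arrival = 07:31 + 4:30 = 12:01 on Nov 5.

12:01 on November 5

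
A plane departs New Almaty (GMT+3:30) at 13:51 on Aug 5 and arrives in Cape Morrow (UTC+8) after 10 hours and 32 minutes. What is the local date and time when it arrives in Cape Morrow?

Convert departure to UTC: 13:51 − 3:30 = 10:21 UTC on Aug 5.
Add 10 hours 32 minutes travel time → 20:53 UTC.
Cape Morrow is UTC+8:00, so local arrival = 20:53 + 8:00 = 04:53 on Aug 6.

04:53 on August 6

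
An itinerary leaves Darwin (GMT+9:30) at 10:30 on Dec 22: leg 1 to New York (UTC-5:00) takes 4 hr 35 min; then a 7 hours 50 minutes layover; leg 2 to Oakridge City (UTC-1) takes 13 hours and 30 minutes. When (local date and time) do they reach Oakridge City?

01:55 on December 23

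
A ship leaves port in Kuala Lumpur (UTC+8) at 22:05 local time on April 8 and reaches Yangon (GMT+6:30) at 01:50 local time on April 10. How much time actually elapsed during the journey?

29 hours 15 minutes

Departure in UTC: 22:05 − 8:00 = 14:05 on Apr 8.
Arrival in UTC: 01:50 − 6:30 = 19:20 on Apr 9.
Elapsed = 19:20 − 14:05 (+1 day) = 29 hours 15 minutes.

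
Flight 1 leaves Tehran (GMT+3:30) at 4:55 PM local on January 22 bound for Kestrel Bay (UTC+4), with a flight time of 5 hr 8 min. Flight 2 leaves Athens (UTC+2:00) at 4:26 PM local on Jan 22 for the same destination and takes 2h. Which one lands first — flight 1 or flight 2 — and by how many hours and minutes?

Flight 1 in UTC: 4:55 PM − 3:30 = 1:25 PM on Jan 22.
+5 hours 8 minutes → arrive 6:33 PM UTC on Jan 22.
Flight 2 in UTC: 4:26 PM − 2:00 = 2:26 PM on Jan 22.
+2 hours → arrive 4:26 PM UTC on Jan 22.
Flight 2 lands earlier by 2 hours 7 minutes.

the second, by 2 hours 7 minutes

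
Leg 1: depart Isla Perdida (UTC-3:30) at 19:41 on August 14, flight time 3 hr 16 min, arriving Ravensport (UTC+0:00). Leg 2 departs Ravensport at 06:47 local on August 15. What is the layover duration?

Convert departure to UTC: 19:41 + 3:30 = 23:11 UTC on Aug 14.
Add 3 hours 16 minutes flight time → 02:27 UTC (Aug 15).
Ravensport is UTC+0, so local arrival is the same: 02:27 on Aug 15.
Layover = 06:47 − 02:27 = 4 hours 20 minutes.

4 hours 20 minutes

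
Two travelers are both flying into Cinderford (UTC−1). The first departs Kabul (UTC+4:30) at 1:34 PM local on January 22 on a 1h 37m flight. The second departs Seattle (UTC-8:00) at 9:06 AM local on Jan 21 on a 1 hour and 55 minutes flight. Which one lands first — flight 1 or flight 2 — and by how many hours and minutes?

the second, by 15 hours 40 minutes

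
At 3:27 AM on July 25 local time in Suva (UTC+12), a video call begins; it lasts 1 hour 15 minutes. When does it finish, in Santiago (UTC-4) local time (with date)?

12:42 PM on July 24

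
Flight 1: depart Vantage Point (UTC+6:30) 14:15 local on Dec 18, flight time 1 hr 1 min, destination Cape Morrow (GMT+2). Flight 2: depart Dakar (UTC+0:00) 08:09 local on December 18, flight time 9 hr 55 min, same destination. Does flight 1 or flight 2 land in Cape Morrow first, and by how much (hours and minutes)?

Flight 1 in UTC: 14:15 − 6:30 = 07:45 on Dec 18.
+1 hour and 1 minute → arrive 08:46 UTC on Dec 18.
Flight 2 departs at 08:09 UTC (Dec 18).
+9 hours 55 minutes → arrive 18:04 UTC on Dec 18.
Flight 1 lands earlier by 9 hours 18 minutes.

the first, by 9 hours 18 minutes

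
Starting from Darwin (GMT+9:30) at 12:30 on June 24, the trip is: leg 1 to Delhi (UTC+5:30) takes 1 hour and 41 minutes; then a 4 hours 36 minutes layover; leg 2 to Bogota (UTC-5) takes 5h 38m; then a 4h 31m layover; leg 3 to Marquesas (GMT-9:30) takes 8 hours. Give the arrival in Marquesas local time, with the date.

Convert departure to UTC: 12:30 − 9:30 = 03:00 UTC on Jun 24.
Add 1 hour and 41 minutes leg 1 → 04:41 UTC.
Add 4 hours and 36 minutes layover in Delhi → 09:17 UTC.
Add 5 hours and 38 minutes leg 2 → 14:55 UTC.
Add 4 hours 31 minutes layover in Bogota → 19:26 UTC.
Add 8 hours leg 3 → 03:26 UTC (Jun 25).
Marquesas is UTC−9:30, so local arrival = 03:26 − 9:30 = 17:56 on Jun 24.

17:56 on Jun 24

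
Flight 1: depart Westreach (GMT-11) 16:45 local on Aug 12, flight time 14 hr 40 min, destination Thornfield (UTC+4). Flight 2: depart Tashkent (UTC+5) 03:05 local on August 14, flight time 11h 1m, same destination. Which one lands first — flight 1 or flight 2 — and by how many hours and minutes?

the first, by 14 hours 41 minutes

Flight 1 in UTC: 16:45 + 11:00 = 03:45 on Aug 13.
+14 hours and 40 minutes → arrive 18:25 UTC on Aug 13.
Flight 2 in UTC: 03:05 − 5:00 = 22:05 on Aug 13.
+11 hours and 1 minute → arrive 09:06 UTC on Aug 14.
Flight 1 lands earlier by 14 hours 41 minutes.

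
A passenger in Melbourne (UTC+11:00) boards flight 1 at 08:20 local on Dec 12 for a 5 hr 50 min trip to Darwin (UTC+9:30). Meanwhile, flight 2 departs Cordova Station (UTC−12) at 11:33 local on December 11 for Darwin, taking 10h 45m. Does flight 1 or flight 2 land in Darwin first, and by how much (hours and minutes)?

the first, by 7 hours 8 minutes

Flight 1 in UTC: 08:20 − 11:00 = 21:20 on Dec 11.
+5 hours and 50 minutes → arrive 03:10 UTC on Dec 12.
Flight 2 in UTC: 11:33 + 12:00 = 23:33 on Dec 11.
+10 hours and 45 minutes → arrive 10:18 UTC on Dec 12.
Flight 1 lands earlier by 7 hours 8 minutes.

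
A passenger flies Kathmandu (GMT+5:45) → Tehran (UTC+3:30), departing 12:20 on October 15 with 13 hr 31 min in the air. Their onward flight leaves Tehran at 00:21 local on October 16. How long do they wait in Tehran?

45 minutes

Convert departure to UTC: 12:20 − 5:45 = 06:35 UTC on Oct 15.
Add 13 hours 31 minutes flight time → 20:06 UTC.
Tehran is UTC+3:30, so local arrival = 20:06 + 3:30 = 23:36 on Oct 15.
Layover = 00:21 − 23:36 (+1 day) = 45 minutes.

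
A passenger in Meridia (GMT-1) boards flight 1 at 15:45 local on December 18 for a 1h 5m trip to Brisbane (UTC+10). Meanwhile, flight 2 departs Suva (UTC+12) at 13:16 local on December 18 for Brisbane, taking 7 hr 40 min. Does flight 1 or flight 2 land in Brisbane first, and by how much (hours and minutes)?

Flight 1 in UTC: 15:45 + 1:00 = 16:45 on Dec 18.
+1 hour 5 minutes → arrive 17:50 UTC on Dec 18.
Flight 2 in UTC: 13:16 − 12:00 = 01:16 on Dec 18.
+7 hours and 40 minutes → arrive 08:56 UTC on Dec 18.
Flight 2 lands earlier by 8 hours 54 minutes.

the second, by 8 hours 54 minutes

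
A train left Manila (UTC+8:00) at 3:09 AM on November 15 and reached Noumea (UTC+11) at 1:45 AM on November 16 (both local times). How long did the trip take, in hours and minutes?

19 hours 36 minutes

Departure in UTC: 3:09 AM − 8:00 = 7:09 PM on Nov 14.
Arrival in UTC: 1:45 AM − 11:00 = 2:45 PM on Nov 15.
Elapsed = 2:45 PM − 7:09 PM (+1 day) = 19 hours 36 minutes.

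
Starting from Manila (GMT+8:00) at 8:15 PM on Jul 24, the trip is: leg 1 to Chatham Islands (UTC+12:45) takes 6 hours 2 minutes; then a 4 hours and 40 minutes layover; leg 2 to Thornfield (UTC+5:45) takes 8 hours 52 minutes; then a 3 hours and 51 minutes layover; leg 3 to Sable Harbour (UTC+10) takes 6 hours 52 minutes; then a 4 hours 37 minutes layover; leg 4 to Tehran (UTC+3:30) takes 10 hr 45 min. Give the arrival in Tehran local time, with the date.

1:24 PM on July 26

Convert departure to UTC: 8:15 PM − 8:00 = 12:15 PM UTC on Jul 24.
Add 6 hours 2 minutes leg 1 → 6:17 PM UTC.
Add 4 hours 40 minutes layover in Chatham Islands → 10:57 PM UTC.
Add 8 hours 52 minutes leg 2 → 7:49 AM UTC (Jul 25).
Add 3 hours and 51 minutes layover in Thornfield → 11:40 AM UTC.
Add 6 hours 52 minutes leg 3 → 6:32 PM UTC.
Add 4 hours 37 minutes layover in Sable Harbour → 11:09 PM UTC.
Add 10 hours and 45 minutes leg 4 → 9:54 AM UTC (Jul 26).
Tehran is UTC+3:30, so local arrival = 9:54 AM + 3:30 = 1:24 PM on Jul 26.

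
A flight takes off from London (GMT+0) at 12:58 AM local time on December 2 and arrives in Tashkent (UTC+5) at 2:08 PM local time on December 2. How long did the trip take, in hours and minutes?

8 hours 10 minutes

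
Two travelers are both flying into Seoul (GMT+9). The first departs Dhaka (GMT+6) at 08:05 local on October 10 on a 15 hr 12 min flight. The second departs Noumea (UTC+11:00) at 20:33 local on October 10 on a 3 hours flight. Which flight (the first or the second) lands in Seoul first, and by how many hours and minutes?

Flight 1 in UTC: 08:05 − 6:00 = 02:05 on Oct 10.
+15 hours and 12 minutes → arrive 17:17 UTC on Oct 10.
Flight 2 in UTC: 20:33 − 11:00 = 09:33 on Oct 10.
+3 hours → arrive 12:33 UTC on Oct 10.
Flight 2 lands earlier by 4 hours 44 minutes.

the second, by 4 hours 44 minutes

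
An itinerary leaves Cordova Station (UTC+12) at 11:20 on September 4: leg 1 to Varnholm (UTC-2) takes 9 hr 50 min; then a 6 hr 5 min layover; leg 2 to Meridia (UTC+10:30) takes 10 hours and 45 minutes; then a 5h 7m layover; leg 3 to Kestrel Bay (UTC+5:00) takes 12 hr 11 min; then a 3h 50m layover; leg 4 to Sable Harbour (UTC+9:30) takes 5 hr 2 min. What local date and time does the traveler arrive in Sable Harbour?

Convert departure to UTC: 11:20 − 12:00 = 23:20 UTC on Sep 3.
Add 9 hours 50 minutes leg 1 → 09:10 UTC (Sep 4).
Add 6 hours and 5 minutes layover in Varnholm → 15:15 UTC.
Add 10 hours and 45 minutes leg 2 → 02:00 UTC (Sep 5).
Add 5 hours and 7 minutes layover in Meridia → 07:07 UTC.
Add 12 hours and 11 minutes leg 3 → 19:18 UTC.
Add 3 hours and 50 minutes layover in Kestrel Bay → 23:08 UTC.
Add 5 hours and 2 minutes leg 4 → 04:10 UTC (Sep 6).
Sable Harbour is UTC+9:30, so local arrival = 04:10 + 9:30 = 13:40 on Sep 6.

13:40 on Sep 6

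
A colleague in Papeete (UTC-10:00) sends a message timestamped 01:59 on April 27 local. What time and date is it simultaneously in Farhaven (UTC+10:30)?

22:29 on Apr 27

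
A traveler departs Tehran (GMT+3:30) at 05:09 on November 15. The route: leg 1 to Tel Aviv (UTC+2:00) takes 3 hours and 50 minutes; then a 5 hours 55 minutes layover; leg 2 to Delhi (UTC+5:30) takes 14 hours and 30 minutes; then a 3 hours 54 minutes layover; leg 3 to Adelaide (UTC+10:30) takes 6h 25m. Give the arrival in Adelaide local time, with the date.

Convert departure to UTC: 05:09 − 3:30 = 01:39 UTC on Nov 15.
Add 3 hours and 50 minutes leg 1 → 05:29 UTC.
Add 5 hours and 55 minutes layover in Tel Aviv → 11:24 UTC.
Add 14 hours and 30 minutes leg 2 → 01:54 UTC (Nov 16).
Add 3 hours 54 minutes layover in Delhi → 05:48 UTC.
Add 6 hours 25 minutes leg 3 → 12:13 UTC.
Adelaide is UTC+10:30, so local arrival = 12:13 + 10:30 = 22:43 on Nov 16.

22:43 on November 16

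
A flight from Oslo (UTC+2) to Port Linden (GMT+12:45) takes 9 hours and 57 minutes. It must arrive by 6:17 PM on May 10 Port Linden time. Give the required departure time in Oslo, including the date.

9:35 PM on May 9

Target arrival in UTC: 6:17 PM − 12:45 = 5:32 AM on May 10.
Subtract 9 hours and 57 minutes → departure 7:35 PM UTC on May 9.
Oslo is UTC+2:00: 7:35 PM + 2:00 = 9:35 PM on May 9.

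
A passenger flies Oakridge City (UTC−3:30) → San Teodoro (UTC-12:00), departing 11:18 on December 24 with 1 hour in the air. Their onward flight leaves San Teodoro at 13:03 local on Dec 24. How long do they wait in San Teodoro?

Convert departure to UTC: 11:18 + 3:30 = 14:48 UTC on Dec 24.
Add 1 hour flight time → 15:48 UTC.
San Teodoro is UTC−12:00, so local arrival = 15:48 − 12:00 = 03:48 on Dec 24.
Layover = 13:03 − 03:48 = 9 hours 15 minutes.

9 hours 15 minutes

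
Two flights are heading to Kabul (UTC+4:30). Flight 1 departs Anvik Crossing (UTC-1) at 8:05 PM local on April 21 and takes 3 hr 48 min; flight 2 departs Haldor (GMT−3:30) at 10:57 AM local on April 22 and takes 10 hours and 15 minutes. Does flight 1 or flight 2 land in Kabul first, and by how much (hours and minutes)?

the first, by 23 hours 49 minutes

Flight 1 in UTC: 8:05 PM + 1:00 = 9:05 PM on Apr 21.
+3 hours and 48 minutes → arrive 12:53 AM UTC on Apr 22.
Flight 2 in UTC: 10:57 AM + 3:30 = 2:27 PM on Apr 22.
+10 hours 15 minutes → arrive 12:42 AM UTC on Apr 23.
Flight 1 lands earlier by 23 hours 49 minutes.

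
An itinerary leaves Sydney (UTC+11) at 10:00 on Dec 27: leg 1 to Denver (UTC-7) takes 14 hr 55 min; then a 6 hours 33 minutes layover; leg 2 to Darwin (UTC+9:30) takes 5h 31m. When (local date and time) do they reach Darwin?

11:29 on December 28

Convert departure to UTC: 10:00 − 11:00 = 23:00 UTC on Dec 26.
Add 14 hours and 55 minutes leg 1 → 13:55 UTC (Dec 27).
Add 6 hours and 33 minutes layover in Denver → 20:28 UTC.
Add 5 hours and 31 minutes leg 2 → 01:59 UTC (Dec 28).
Darwin is UTC+9:30, so local arrival = 01:59 + 9:30 = 11:29 on Dec 28.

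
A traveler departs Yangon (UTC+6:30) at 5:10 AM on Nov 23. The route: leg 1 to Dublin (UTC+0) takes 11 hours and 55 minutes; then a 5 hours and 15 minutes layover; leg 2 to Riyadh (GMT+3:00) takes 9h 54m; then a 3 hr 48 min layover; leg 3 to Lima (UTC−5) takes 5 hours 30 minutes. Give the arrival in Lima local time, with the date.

6:02 AM on November 24

Convert departure to UTC: 5:10 AM − 6:30 = 10:40 PM UTC on Nov 22.
Add 11 hours and 55 minutes leg 1 → 10:35 AM UTC (Nov 23).
Add 5 hours 15 minutes layover in Dublin → 3:50 PM UTC.
Add 9 hours and 54 minutes leg 2 → 1:44 AM UTC (Nov 24).
Add 3 hours 48 minutes layover in Riyadh → 5:32 AM UTC.
Add 5 hours 30 minutes leg 3 → 11:02 AM UTC.
Lima is UTC−5:00, so local arrival = 11:02 AM − 5:00 = 6:02 AM on Nov 24.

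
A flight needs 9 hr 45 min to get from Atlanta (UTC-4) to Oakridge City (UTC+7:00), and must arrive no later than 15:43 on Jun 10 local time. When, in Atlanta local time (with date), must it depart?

Target arrival in UTC: 15:43 − 7:00 = 08:43 on Jun 10.
Subtract 9 hours 45 minutes → departure 22:58 UTC on Jun 9.
Atlanta is UTC−4:00: 22:58 − 4:00 = 18:58 on Jun 9.

18:58 on Jun 9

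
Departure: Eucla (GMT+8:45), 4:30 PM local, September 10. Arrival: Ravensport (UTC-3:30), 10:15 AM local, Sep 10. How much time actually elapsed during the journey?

Ravensport is 12:15 behind Eucla.
Clock-face elapsed time (ignoring zones) is −6 hours 15 minutes.
Actual elapsed = −6 hours 15 minutes + 12:15 = 6 hours.

6 hours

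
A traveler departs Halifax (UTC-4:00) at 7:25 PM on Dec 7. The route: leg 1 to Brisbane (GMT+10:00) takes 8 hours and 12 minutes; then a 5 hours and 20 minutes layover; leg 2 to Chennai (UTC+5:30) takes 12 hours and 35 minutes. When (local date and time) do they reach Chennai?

7:02 AM on December 9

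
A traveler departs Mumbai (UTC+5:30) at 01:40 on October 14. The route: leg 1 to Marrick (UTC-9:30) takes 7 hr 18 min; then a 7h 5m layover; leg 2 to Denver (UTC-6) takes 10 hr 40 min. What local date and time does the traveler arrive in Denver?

Convert departure to UTC: 01:40 − 5:30 = 20:10 UTC on Oct 13.
Add 7 hours and 18 minutes leg 1 → 03:28 UTC (Oct 14).
Add 7 hours 5 minutes layover in Marrick → 10:33 UTC.
Add 10 hours and 40 minutes leg 2 → 21:13 UTC.
Denver is UTC−6:00, so local arrival = 21:13 − 6:00 = 15:13 on Oct 14.

15:13 on October 14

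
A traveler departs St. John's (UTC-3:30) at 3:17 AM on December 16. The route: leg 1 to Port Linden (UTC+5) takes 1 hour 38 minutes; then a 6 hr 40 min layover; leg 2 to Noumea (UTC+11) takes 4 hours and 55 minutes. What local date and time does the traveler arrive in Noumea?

Convert departure to UTC: 3:17 AM + 3:30 = 6:47 AM UTC on Dec 16.
Add 1 hour 38 minutes leg 1 → 8:25 AM UTC.
Add 6 hours 40 minutes layover in Port Linden → 3:05 PM UTC.
Add 4 hours 55 minutes leg 2 → 8:00 PM UTC.
Noumea is UTC+11:00, so local arrival = 8:00 PM + 11:00 = 7:00 AM on Dec 17.

7:00 AM on December 17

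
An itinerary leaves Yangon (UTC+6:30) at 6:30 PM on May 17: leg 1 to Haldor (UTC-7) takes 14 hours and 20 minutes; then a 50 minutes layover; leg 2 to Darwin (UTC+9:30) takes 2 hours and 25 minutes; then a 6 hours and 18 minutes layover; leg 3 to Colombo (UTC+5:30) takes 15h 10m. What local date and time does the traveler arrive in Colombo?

8:33 AM on May 19

Convert departure to UTC: 6:30 PM − 6:30 = 12:00 PM UTC on May 17.
Add 14 hours and 20 minutes leg 1 → 2:20 AM UTC (May 18).
Add 50 minutes layover in Haldor → 3:10 AM UTC.
Add 2 hours and 25 minutes leg 2 → 5:35 AM UTC.
Add 6 hours and 18 minutes layover in Darwin → 11:53 AM UTC.
Add 15 hours and 10 minutes leg 3 → 3:03 AM UTC (May 19).
Colombo is UTC+5:30, so local arrival = 3:03 AM + 5:30 = 8:33 AM on May 19.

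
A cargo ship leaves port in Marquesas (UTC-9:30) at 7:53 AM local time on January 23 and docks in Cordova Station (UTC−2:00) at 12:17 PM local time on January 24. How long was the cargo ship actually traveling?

Departure in UTC: 7:53 AM + 9:30 = 5:23 PM on Jan 23.
Arrival in UTC: 12:17 PM + 2:00 = 2:17 PM on Jan 24.
Elapsed = 2:17 PM − 5:23 PM (+1 day) = 20 hours 54 minutes.

20 hours 54 minutes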